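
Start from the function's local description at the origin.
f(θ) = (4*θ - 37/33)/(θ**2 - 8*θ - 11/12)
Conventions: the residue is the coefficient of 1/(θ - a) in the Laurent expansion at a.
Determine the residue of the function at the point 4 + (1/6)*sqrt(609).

The factor θ**2 - 8*θ - 11/12 splits as (θ - a)(θ - a') with a = 4 + (1/6)*sqrt(609), a' = 4 - (1/6)*sqrt(609). At the order-1 pole a set g(θ) = (θ - a)*f(θ) = [4*θ - 37/33] / (θ - a').
Simple pole: residue = g(a) at a = 4 + (1/6)*sqrt(609), which is 2 + (491/6699)*sqrt(609).

The residue is 2 + (491/6699)*sqrt(609).


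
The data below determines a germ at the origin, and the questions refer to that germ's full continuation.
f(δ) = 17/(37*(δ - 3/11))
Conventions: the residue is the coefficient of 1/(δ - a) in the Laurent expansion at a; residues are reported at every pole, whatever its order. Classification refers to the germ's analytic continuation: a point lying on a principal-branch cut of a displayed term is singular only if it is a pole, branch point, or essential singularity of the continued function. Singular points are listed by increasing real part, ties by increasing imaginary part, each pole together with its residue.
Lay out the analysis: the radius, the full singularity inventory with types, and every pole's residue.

Denominator factor (δ - 3/11): pole of order 1 at 3/11, modulus 3/11.
The radius of convergence is the smallest modulus among the singular points: 3/11.
At the order-1 pole 3/11 set g(δ) = (δ - (3/11))*f(δ) = 17/37.
Simple pole: residue = g(a) at a = 3/11, which is 17/37.

Radius of convergence at 0: 3/11.
At 3/11: a pole of order 1; residue 17/37.


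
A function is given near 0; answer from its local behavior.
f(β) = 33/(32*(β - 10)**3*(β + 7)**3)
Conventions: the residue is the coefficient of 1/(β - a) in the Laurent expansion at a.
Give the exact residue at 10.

At the order-3 pole 10 set g(β) = (β - (10))^3*f(β) = 33/(32*(β + 7)**3).
Order-3 pole: residue = g''(a)/2; g''(10) = 99/11358856, so the residue is 99/22717712.

The residue is 99/22717712.


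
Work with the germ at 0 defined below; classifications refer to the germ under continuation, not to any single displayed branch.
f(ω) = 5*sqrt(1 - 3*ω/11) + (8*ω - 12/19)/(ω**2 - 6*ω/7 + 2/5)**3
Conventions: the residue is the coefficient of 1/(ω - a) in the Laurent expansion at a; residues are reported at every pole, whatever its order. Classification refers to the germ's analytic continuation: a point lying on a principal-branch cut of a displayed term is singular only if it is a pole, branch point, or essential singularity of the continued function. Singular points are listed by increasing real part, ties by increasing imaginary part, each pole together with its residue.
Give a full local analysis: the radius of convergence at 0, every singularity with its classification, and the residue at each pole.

Denominator factor (ω**2 - 6*ω/7 + 2/5)^3: discriminant -212/245, complex-conjugate roots (3/7) + ((1/35)*sqrt(265))*i and (3/7) - ((1/35)*sqrt(265))*i; poles of order 3, moduli (1/5)*sqrt(10) and (1/5)*sqrt(10).
Branch term (5)*sqrt(1 - ω/(11/3)): its argument vanishes at ω = 11/3, a square-root branch point, modulus 11/3.
The radius of convergence is the smallest modulus among the singular points: (1/5)*sqrt(10).
The branch term is analytic at (3/7) - ((1/35)*sqrt(265))*i and contributes nothing to the residue; only the rational part matters.
The factor ω**2 - 6*ω/7 + 2/5 splits as (ω - a)(ω - a') with a = (3/7) - ((1/35)*sqrt(265))*i, a' = (3/7) + ((1/35)*sqrt(265))*i. At the order-3 pole a set g(ω) = (ω - a)^3*(rational part) = [8*ω - 12/19] / (ω - a')^3.
Order-3 pole: residue = g''(a)/2; g''((3/7) - ((1/35)*sqrt(265))*i) = ((16746975/5657326)*sqrt(265))*i, so the residue is ((16746975/11314652)*sqrt(265))*i.
The branch term is analytic at (3/7) + ((1/35)*sqrt(265))*i and contributes nothing to the residue; only the rational part matters.
The factor ω**2 - 6*ω/7 + 2/5 splits as (ω - a)(ω - a') with a = (3/7) + ((1/35)*sqrt(265))*i, a' = (3/7) - ((1/35)*sqrt(265))*i. At the order-3 pole a set g(ω) = (ω - a)^3*(rational part) = [8*ω - 12/19] / (ω - a')^3.
Order-3 pole: residue = g''(a)/2; g''((3/7) + ((1/35)*sqrt(265))*i) = -((16746975/5657326)*sqrt(265))*i, so the residue is -((16746975/11314652)*sqrt(265))*i.
List the singular points by increasing real part (a conjugate pair: the negative imaginary part first).

Radius of convergence at 0: (1/5)*sqrt(10).
At (3/7) - ((1/35)*sqrt(265))*i: a pole of order 3; residue ((16746975/11314652)*sqrt(265))*i.
At (3/7) + ((1/35)*sqrt(265))*i: a pole of order 3; residue -((16746975/11314652)*sqrt(265))*i.
At 11/3: an algebraic (square-root) branch point.


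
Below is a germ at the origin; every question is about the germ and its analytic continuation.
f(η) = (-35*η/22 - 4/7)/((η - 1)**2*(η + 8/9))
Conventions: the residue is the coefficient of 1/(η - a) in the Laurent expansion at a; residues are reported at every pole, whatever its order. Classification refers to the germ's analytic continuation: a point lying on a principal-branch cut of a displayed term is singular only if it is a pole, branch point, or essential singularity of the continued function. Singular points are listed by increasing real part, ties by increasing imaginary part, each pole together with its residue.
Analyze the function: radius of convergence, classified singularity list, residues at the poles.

Denominator factor (η + 8/9): pole of order 1 at -8/9, modulus 8/9.
Denominator factor (η - 1)^2: pole of order 2 at 1, modulus 1.
The radius of convergence is the smallest modulus among the singular points: 8/9.
At the order-1 pole -8/9 set g(η) = (η - (-8/9))*f(η) = (-35*η/22 - 4/7)/(η - 1)**2.
Simple pole: residue = g(a) at a = -8/9, which is 5256/22253.
At the order-2 pole 1 set g(η) = (η - (1))^2*f(η) = (-35*η/22 - 4/7)/(η + 8/9).
Order-2 pole: residue = g'(a); g'(1) = -5256/22253, so the residue is -5256/22253.
List the singular points by increasing real part (a conjugate pair: the negative imaginary part first).

Radius of convergence at 0: 8/9.
At -8/9: a pole of order 1; residue 5256/22253.
At 1: a pole of order 2; residue -5256/22253.


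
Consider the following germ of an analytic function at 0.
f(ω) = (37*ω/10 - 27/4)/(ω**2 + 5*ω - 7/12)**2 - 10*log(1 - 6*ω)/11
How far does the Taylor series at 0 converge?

Denominator factor (ω**2 + 5*ω - 7/12)^2: discriminant 82/3, real irrational roots -5/2 + (1/6)*sqrt(246) and -5/2 - (1/6)*sqrt(246); poles of order 2, moduli -5/2 + (1/6)*sqrt(246) and 5/2 + (1/6)*sqrt(246).
Branch term (-10/11)*log(1 - ω/(1/6)): its argument vanishes at ω = 1/6, a logarithmic branch point, modulus 1/6.
The radius of convergence is the smallest modulus among the singular points: -5/2 + (1/6)*sqrt(246).

The radius of convergence is -5/2 + (1/6)*sqrt(246).


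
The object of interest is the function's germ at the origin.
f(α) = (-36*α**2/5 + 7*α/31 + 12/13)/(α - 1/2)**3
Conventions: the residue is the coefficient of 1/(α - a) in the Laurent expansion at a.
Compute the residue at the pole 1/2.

At the order-3 pole 1/2 set g(α) = (α - (1/2))^3*f(α) = -36*α**2/5 + 7*α/31 + 12/13.
Order-3 pole: residue = g''(a)/2; g''(1/2) = -72/5, so the residue is -36/5.

The residue is -36/5.


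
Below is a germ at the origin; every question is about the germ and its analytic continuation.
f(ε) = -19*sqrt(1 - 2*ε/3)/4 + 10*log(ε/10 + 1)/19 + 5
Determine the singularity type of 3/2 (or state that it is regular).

The term (-19/4)*sqrt(1 - ε/(3/2)) has argument 1 - 3/2/(3/2) = 0 at 3/2: a square-root (algebraic, two-sheeted) branch point; the remaining terms are analytic or single-valued there.

The point is an algebraic (square-root) branch point.


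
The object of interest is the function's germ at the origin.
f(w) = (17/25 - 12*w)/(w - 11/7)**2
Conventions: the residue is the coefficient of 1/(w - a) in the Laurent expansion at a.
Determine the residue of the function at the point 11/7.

The residue is -12.

At the order-2 pole 11/7 set g(w) = (w - (11/7))^2*f(w) = 17/25 - 12*w.
Order-2 pole: residue = g'(a); g'(11/7) = -12, so the residue is -12.


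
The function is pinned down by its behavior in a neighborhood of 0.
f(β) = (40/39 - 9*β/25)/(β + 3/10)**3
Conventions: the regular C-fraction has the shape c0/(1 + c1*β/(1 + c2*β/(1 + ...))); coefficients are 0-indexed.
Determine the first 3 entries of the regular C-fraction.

The regular C-fraction coefficients are [40000/1053, 10351/1000, -110899603/31053000].

Taylor coefficients (expand at 0): a_0 = 40000/1053, a_1 = -414040/1053, a_2 = 8421200/3159.
c0 = a_0 = 40000/1053. Peel one level at a time: if S = 1 + c*β/S' with S'(0) = 1, then c is the β-coefficient of S and S' = c*β/(S - 1).
S_1 = c0/f = 1 + (10351/1000)*β + (110899603/3000000)*β^2 + ...; c1 = 10351/1000.
S_2 = c1*β/(S_1 - 1) = 1 + (-110899603/31053000)*β + ...; c2 = -110899603/31053000.


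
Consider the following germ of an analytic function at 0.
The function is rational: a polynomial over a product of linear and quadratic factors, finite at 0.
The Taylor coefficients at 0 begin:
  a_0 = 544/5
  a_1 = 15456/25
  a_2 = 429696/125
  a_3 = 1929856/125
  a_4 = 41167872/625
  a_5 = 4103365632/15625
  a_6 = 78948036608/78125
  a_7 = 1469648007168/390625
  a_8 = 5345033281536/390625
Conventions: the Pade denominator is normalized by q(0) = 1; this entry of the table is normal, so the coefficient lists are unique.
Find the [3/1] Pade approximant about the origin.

The Pade approximant has numerator coefficients [544/5, 58066656/376925, 1507506048/1884625, 7281648256/9423125]; denominator coefficients [1, -321624/75385].


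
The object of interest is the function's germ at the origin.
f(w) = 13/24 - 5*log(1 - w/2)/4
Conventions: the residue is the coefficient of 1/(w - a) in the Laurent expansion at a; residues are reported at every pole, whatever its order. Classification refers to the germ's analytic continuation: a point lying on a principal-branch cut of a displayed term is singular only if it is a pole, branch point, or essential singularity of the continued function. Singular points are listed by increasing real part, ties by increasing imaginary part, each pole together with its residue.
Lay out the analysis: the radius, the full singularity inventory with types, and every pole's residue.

Branch term (-5/4)*log(1 - w/(2)): its argument vanishes at w = 2, a logarithmic branch point, modulus 2.
The radius of convergence is the smallest modulus among the singular points: 2.

Radius of convergence at 0: 2.
At 2: a logarithmic branch point.


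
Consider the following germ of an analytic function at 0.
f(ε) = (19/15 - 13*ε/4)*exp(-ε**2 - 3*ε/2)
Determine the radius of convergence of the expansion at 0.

The radius of convergence is infinite.

The factor exp(-ε**2 - 3*ε/2) is entire and contributes no finite singular point.
The polynomial part has no poles.
No finite singular points: the Taylor series at 0 converges everywhere.


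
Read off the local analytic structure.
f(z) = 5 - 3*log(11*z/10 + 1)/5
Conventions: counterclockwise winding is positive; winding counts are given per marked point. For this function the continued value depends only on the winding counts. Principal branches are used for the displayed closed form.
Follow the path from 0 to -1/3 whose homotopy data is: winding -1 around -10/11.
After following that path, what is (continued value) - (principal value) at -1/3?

The rational part is single-valued and drops out of the difference; each branch term changes only by its own monodromy.
(-3/5)*log(1 - z/(-10/11)): each positive loop around -10/11 adds 2*pi*i to the log, so winding -1 contributes (-3/5)*(-1)*2*pi*i = (6/5)*pi*i.
Summing the contributions at z = -1/3 gives (6/5)*pi*i.

Continued minus principal equals (6/5)*pi*i.


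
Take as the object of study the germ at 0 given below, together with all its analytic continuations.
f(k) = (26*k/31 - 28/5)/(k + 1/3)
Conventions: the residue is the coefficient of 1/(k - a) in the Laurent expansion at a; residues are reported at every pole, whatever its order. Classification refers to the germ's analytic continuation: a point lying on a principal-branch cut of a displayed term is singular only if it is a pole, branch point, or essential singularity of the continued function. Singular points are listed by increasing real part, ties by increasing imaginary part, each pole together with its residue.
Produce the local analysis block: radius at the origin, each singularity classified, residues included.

Radius of convergence at 0: 1/3.
At -1/3: a pole of order 1; residue -2734/465.

Denominator factor (k + 1/3): pole of order 1 at -1/3, modulus 1/3.
The radius of convergence is the smallest modulus among the singular points: 1/3.
At the order-1 pole -1/3 set g(k) = (k - (-1/3))*f(k) = 26*k/31 - 28/5.
Simple pole: residue = g(a) at a = -1/3, which is -2734/465.


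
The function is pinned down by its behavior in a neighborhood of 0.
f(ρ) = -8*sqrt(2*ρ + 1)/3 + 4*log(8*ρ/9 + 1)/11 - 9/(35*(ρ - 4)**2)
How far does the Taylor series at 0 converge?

The radius of convergence is 1/2.

Denominator factor (ρ - 4)^2: pole of order 2 at 4, modulus 4.
Branch term (-8/3)*sqrt(1 - ρ/(-1/2)): its argument vanishes at ρ = -1/2, a square-root branch point, modulus 1/2.
Branch term (4/11)*log(1 - ρ/(-9/8)): its argument vanishes at ρ = -9/8, a logarithmic branch point, modulus 9/8.
The radius of convergence is the smallest modulus among the singular points: 1/2.


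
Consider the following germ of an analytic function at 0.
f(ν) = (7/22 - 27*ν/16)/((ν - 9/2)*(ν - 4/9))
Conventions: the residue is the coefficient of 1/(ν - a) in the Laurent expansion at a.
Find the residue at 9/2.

At the order-1 pole 9/2 set g(ν) = (ν - (9/2))*f(ν) = (7/22 - 27*ν/16)/(ν - 4/9).
Simple pole: residue = g(a) at a = 9/2, which is -23049/12848.

The residue is -23049/12848.


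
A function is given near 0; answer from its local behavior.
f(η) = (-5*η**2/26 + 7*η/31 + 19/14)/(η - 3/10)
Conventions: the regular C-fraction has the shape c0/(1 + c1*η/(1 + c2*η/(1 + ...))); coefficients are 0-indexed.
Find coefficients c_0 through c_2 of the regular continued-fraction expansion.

The regular C-fraction coefficients are [-95/21, -6184/1767, 9795611/47350888].

Taylor coefficients (expand at 0): a_0 = -95/21, a_1 = -30920/1953, a_2 = -3970775/76167.
c0 = a_0 = -95/21. Peel one level at a time: if S = 1 + c*η/S' with S'(0) = 1, then c is the η-coefficient of S and S' = c*η/(S - 1).
S_1 = c0/f = 1 + (-6184/1767)*η + (9795611/13529919)*η^2 + ...; c1 = -6184/1767.
S_2 = c1*η/(S_1 - 1) = 1 + (9795611/47350888)*η + ...; c2 = 9795611/47350888.


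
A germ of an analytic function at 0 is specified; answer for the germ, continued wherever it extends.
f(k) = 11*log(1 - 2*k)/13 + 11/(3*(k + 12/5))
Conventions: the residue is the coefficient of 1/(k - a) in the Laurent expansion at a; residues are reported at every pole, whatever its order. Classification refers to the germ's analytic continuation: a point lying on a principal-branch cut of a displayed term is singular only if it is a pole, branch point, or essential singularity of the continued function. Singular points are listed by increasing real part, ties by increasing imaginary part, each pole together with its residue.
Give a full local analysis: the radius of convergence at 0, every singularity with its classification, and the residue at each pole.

Denominator factor (k + 12/5): pole of order 1 at -12/5, modulus 12/5.
Branch term (11/13)*log(1 - k/(1/2)): its argument vanishes at k = 1/2, a logarithmic branch point, modulus 1/2.
The radius of convergence is the smallest modulus among the singular points: 1/2.
The branch term is analytic at -12/5 and contributes nothing to the residue; only the rational part matters.
At the order-1 pole -12/5 set g(k) = (k - (-12/5))*(rational part) = 11/3.
Simple pole: residue = g(a) at a = -12/5, which is 11/3.
List the singular points by increasing real part (a conjugate pair: the negative imaginary part first).

Radius of convergence at 0: 1/2.
At -12/5: a pole of order 1; residue 11/3.
At 1/2: a logarithmic branch point.


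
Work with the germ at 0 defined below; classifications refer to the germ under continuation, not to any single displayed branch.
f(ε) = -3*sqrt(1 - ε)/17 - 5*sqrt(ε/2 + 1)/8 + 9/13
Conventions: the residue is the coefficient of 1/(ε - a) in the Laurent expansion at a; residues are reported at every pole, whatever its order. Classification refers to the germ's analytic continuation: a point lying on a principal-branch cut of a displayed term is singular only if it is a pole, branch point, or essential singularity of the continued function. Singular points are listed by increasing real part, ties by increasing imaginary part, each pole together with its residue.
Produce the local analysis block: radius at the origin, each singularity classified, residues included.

Branch term (-5/8)*sqrt(1 - ε/(-2)): its argument vanishes at ε = -2, a square-root branch point, modulus 2.
Branch term (-3/17)*sqrt(1 - ε/(1)): its argument vanishes at ε = 1, a square-root branch point, modulus 1.
The radius of convergence is the smallest modulus among the singular points: 1.
List the singular points by increasing real part (a conjugate pair: the negative imaginary part first).

Radius of convergence at 0: 1.
At -2: an algebraic (square-root) branch point.
At 1: an algebraic (square-root) branch point.


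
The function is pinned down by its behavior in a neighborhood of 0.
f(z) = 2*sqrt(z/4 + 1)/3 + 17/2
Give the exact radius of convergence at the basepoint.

Branch term (2/3)*sqrt(1 - z/(-4)): its argument vanishes at z = -4, a square-root branch point, modulus 4.
The radius of convergence is the smallest modulus among the singular points: 4.

The radius of convergence is 4.


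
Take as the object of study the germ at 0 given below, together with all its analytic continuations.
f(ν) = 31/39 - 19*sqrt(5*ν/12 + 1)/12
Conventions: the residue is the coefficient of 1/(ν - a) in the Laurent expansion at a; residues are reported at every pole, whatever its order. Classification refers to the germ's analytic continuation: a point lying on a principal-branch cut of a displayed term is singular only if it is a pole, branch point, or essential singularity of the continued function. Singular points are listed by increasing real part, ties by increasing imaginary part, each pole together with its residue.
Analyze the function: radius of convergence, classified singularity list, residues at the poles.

Branch term (-19/12)*sqrt(1 - ν/(-12/5)): its argument vanishes at ν = -12/5, a square-root branch point, modulus 12/5.
The radius of convergence is the smallest modulus among the singular points: 12/5.

Radius of convergence at 0: 12/5.
At -12/5: an algebraic (square-root) branch point.


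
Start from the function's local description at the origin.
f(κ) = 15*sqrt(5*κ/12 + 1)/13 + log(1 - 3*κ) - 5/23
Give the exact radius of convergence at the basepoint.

Branch term (15/13)*sqrt(1 - κ/(-12/5)): its argument vanishes at κ = -12/5, a square-root branch point, modulus 12/5.
Branch term (1)*log(1 - κ/(1/3)): its argument vanishes at κ = 1/3, a logarithmic branch point, modulus 1/3.
The radius of convergence is the smallest modulus among the singular points: 1/3.

The radius of convergence is 1/3.


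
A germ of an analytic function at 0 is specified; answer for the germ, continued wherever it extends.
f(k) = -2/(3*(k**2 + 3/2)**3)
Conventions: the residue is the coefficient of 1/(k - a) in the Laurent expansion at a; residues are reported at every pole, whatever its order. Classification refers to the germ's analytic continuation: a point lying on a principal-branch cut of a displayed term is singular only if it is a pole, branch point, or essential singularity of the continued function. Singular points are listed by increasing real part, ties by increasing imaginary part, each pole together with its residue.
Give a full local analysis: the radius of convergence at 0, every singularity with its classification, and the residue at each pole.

Denominator factor (k**2 + 3/2)^3: discriminant -6, complex-conjugate roots ((1/2)*sqrt(6))*i and -((1/2)*sqrt(6))*i; poles of order 3, moduli (1/2)*sqrt(6) and (1/2)*sqrt(6).
The radius of convergence is the smallest modulus among the singular points: (1/2)*sqrt(6).
The factor k**2 + 3/2 splits as (k - a)(k - a') with a = -((1/2)*sqrt(6))*i, a' = ((1/2)*sqrt(6))*i. At the order-3 pole a set g(k) = (k - a)^3*f(k) = [-2/3] / (k - a')^3.
Order-3 pole: residue = g''(a)/2; g''(-((1/2)*sqrt(6))*i) = -((1/27)*sqrt(6))*i, so the residue is -((1/54)*sqrt(6))*i.
The factor k**2 + 3/2 splits as (k - a)(k - a') with a = ((1/2)*sqrt(6))*i, a' = -((1/2)*sqrt(6))*i. At the order-3 pole a set g(k) = (k - a)^3*f(k) = [-2/3] / (k - a')^3.
Order-3 pole: residue = g''(a)/2; g''(((1/2)*sqrt(6))*i) = ((1/27)*sqrt(6))*i, so the residue is ((1/54)*sqrt(6))*i.
List the singular points by increasing real part (a conjugate pair: the negative imaginary part first).

Radius of convergence at 0: (1/2)*sqrt(6).
At -((1/2)*sqrt(6))*i: a pole of order 3; residue -((1/54)*sqrt(6))*i.
At ((1/2)*sqrt(6))*i: a pole of order 3; residue ((1/54)*sqrt(6))*i.


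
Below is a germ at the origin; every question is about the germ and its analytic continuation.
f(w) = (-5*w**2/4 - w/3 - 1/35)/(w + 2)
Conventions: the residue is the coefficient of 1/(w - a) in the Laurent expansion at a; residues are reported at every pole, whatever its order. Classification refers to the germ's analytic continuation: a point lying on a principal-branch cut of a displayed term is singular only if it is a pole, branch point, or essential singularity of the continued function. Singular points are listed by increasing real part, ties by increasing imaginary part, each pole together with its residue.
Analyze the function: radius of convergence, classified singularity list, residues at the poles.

Denominator factor (w + 2): pole of order 1 at -2, modulus 2.
The radius of convergence is the smallest modulus among the singular points: 2.
At the order-1 pole -2 set g(w) = (w - (-2))*f(w) = -5*w**2/4 - w/3 - 1/35.
Simple pole: residue = g(a) at a = -2, which is -458/105.

Radius of convergence at 0: 2.
At -2: a pole of order 1; residue -458/105.


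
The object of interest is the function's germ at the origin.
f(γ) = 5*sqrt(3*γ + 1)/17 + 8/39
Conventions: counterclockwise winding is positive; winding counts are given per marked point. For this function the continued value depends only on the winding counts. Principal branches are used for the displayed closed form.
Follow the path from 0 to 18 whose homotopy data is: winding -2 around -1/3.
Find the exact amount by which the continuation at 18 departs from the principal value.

The rational part is single-valued and drops out of the difference; each branch term changes only by its own monodromy.
(5/17)*sqrt(1 - γ/(-1/3)): winding -2 is even, the square root returns to the same sheet, contribution 0.
Summing the contributions at γ = 18 gives 0.

Continued minus principal equals 0.


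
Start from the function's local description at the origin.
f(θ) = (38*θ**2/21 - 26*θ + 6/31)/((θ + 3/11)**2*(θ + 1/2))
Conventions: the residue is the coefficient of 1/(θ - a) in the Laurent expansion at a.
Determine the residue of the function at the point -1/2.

At the order-1 pole -1/2 set g(θ) = (θ - (-1/2))*f(θ) = (38*θ**2/21 - 26*θ + 6/31)/(θ + 3/11)**2.
Simple pole: residue = g(a) at a = -1/2, which is 4299614/16275.

The residue is 4299614/16275.


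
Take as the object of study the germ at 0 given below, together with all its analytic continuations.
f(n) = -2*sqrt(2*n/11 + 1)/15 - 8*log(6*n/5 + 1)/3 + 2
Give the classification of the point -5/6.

The term (-8/3)*log(1 - n/(-5/6)) has argument 1 - -5/6/(-5/6) = 0 at -5/6: a logarithmic (infinitely-sheeted) branch point; the remaining terms are analytic or single-valued there.

The point is a logarithmic branch point.


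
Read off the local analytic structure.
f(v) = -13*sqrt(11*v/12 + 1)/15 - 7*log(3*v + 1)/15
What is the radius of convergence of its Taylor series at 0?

The radius of convergence is 1/3.

Branch term (-13/15)*sqrt(1 - v/(-12/11)): its argument vanishes at v = -12/11, a square-root branch point, modulus 12/11.
Branch term (-7/15)*log(1 - v/(-1/3)): its argument vanishes at v = -1/3, a logarithmic branch point, modulus 1/3.
The radius of convergence is the smallest modulus among the singular points: 1/3.


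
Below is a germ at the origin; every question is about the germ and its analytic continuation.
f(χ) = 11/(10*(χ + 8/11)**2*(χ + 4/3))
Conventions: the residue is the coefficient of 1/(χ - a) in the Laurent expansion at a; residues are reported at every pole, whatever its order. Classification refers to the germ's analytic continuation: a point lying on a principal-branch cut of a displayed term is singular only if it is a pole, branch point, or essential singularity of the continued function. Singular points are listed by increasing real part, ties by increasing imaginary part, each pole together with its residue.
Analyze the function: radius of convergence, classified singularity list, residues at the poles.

Radius of convergence at 0: 8/11.
At -4/3: a pole of order 1; residue 11979/4000.
At -8/11: a pole of order 2; residue -11979/4000.

Denominator factor (χ + 8/11)^2: pole of order 2 at -8/11, modulus 8/11.
Denominator factor (χ + 4/3): pole of order 1 at -4/3, modulus 4/3.
The radius of convergence is the smallest modulus among the singular points: 8/11.
At the order-1 pole -4/3 set g(χ) = (χ - (-4/3))*f(χ) = 11/(10*(χ + 8/11)**2).
Simple pole: residue = g(a) at a = -4/3, which is 11979/4000.
At the order-2 pole -8/11 set g(χ) = (χ - (-8/11))^2*f(χ) = 11/(10*(χ + 4/3)).
Order-2 pole: residue = g'(a); g'(-8/11) = -11979/4000, so the residue is -11979/4000.
List the singular points by increasing real part (a conjugate pair: the negative imaginary part first).


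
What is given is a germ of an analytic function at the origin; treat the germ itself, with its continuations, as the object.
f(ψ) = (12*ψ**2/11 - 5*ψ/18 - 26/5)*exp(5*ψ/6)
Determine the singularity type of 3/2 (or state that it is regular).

There is no denominator, hence no pole anywhere.
The factor exp(5*ψ/6) is entire.
So the germ continues analytically to 3/2.

The point is a regular point.


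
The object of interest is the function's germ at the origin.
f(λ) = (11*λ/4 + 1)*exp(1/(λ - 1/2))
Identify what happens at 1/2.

The exponent 1/(λ - (1/2)) has a pole at 1/2, so exp(1/(λ - (1/2))) takes every nonzero value near it: an essential singularity (not a pole of any order).

The point is an essential singularity.


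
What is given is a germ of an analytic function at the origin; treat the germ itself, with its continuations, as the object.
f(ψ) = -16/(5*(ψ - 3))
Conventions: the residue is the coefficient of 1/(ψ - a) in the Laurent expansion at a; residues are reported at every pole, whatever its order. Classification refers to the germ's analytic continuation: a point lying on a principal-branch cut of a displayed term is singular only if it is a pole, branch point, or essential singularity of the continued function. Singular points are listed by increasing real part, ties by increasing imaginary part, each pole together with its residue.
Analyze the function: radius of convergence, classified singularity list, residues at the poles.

Radius of convergence at 0: 3.
At 3: a pole of order 1; residue -16/5.

Denominator factor (ψ - 3): pole of order 1 at 3, modulus 3.
The radius of convergence is the smallest modulus among the singular points: 3.
At the order-1 pole 3 set g(ψ) = (ψ - (3))*f(ψ) = -16/5.
Simple pole: residue = g(a) at a = 3, which is -16/5.


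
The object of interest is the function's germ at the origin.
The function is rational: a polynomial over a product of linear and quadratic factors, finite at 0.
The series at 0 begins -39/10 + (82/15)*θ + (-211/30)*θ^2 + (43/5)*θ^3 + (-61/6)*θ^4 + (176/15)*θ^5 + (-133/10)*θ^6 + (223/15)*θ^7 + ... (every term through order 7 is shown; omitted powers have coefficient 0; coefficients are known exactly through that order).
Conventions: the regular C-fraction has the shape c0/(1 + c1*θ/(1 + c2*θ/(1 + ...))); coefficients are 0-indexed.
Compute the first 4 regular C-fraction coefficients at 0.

The regular C-fraction coefficients are [-39/10, 164/117, -2209/19188, 117/164].

Taylor coefficients (read off): a_0 = -39/10, a_1 = 82/15, a_2 = -211/30, a_3 = 43/5.
c0 = a_0 = -39/10. Peel one level at a time: if S = 1 + c*θ/S' with S'(0) = 1, then c is the θ-coefficient of S and S' = c*θ/(S - 1).
S_1 = c0/f = 1 + (164/117)*θ + (2209/13689)*θ^2 + ...; c1 = 164/117.
S_2 = c1*θ/(S_1 - 1) = 1 + (-2209/19188)*θ + (2209/26896)*θ^2 + ...; c2 = -2209/19188.
S_3 = c2*θ/(S_2 - 1) = 1 + (117/164)*θ + ...; c3 = 117/164.


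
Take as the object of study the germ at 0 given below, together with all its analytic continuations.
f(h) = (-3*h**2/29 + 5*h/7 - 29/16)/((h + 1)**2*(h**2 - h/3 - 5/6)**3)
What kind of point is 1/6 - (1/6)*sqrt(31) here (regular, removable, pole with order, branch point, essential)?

The point is a pole of order 3.

The denominator factor h**2 - h/3 - 5/6 vanishes at 1/6 - (1/6)*sqrt(31) and appears to the power 3; the numerator there equals -5799/3248 - (23/203)*sqrt(31), nonzero, and no other factor vanishes.
Hence a pole whose order is the multiplicity, 3.


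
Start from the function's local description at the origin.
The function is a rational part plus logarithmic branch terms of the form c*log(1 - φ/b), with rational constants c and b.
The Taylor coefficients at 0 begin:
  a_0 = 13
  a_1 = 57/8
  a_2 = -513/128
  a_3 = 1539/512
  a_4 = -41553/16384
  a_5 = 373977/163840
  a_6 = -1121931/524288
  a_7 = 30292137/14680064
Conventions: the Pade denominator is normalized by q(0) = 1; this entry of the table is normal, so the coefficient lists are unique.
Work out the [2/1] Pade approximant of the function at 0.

The Pade approximant has numerator coefficients [13, 135/8, 171/128]; denominator coefficients [1, 3/4].

Taylor coefficients needed (read off): a_0 = 13, a_1 = 57/8, a_2 = -513/128, a_3 = 1539/512.
Write the denominator as Q(φ) = 1 + q1*φ. Requiring Q*f - P = O(φ^4) with deg P <= 2 kills the coefficients of φ^3..φ^3 in Q*f:
  φ^3: a_3 + q1*a_2 = 0, i.e. 1539/512 + (-513/128)*q1 = 0.
Solving this linear system: q1 = 3/4.
The numerator is Q*f truncated at degree 2: P0 = a_0 = 13; P1 = a_1 + q1*a_0 = 135/8; P2 = a_2 + q1*a_1 = 171/128.


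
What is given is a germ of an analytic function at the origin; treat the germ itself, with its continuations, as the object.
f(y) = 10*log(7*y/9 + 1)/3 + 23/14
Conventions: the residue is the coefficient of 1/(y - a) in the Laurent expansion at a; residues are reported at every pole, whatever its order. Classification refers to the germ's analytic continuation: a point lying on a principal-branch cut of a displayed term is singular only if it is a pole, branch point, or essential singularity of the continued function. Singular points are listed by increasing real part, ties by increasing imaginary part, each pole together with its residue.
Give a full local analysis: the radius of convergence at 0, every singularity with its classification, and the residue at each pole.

Branch term (10/3)*log(1 - y/(-9/7)): its argument vanishes at y = -9/7, a logarithmic branch point, modulus 9/7.
The radius of convergence is the smallest modulus among the singular points: 9/7.

Radius of convergence at 0: 9/7.
At -9/7: a logarithmic branch point.


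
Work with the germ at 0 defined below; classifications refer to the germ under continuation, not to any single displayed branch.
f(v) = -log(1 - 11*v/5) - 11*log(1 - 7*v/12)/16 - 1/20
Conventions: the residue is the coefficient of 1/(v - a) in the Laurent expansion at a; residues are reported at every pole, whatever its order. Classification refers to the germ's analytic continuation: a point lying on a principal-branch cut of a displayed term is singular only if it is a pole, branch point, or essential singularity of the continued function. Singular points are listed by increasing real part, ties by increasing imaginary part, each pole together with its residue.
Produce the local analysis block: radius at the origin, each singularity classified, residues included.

Radius of convergence at 0: 5/11.
At 5/11: a logarithmic branch point.
At 12/7: a logarithmic branch point.

Branch term (-1)*log(1 - v/(5/11)): its argument vanishes at v = 5/11, a logarithmic branch point, modulus 5/11.
Branch term (-11/16)*log(1 - v/(12/7)): its argument vanishes at v = 12/7, a logarithmic branch point, modulus 12/7.
The radius of convergence is the smallest modulus among the singular points: 5/11.
List the singular points by increasing real part (a conjugate pair: the negative imaginary part first).


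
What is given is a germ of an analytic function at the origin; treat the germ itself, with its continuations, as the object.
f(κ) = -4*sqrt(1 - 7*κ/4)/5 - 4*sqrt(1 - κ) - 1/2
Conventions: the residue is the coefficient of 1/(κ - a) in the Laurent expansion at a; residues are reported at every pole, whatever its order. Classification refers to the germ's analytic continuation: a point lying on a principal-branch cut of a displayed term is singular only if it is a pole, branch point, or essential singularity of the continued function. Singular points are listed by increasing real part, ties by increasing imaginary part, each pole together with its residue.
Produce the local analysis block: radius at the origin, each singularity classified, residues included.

Branch term (-4/5)*sqrt(1 - κ/(4/7)): its argument vanishes at κ = 4/7, a square-root branch point, modulus 4/7.
Branch term (-4)*sqrt(1 - κ/(1)): its argument vanishes at κ = 1, a square-root branch point, modulus 1.
The radius of convergence is the smallest modulus among the singular points: 4/7.
List the singular points by increasing real part (a conjugate pair: the negative imaginary part first).

Radius of convergence at 0: 4/7.
At 4/7: an algebraic (square-root) branch point.
At 1: an algebraic (square-root) branch point.


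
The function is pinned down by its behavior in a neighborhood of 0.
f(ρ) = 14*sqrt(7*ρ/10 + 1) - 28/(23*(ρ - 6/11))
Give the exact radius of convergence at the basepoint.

Denominator factor (ρ - 6/11): pole of order 1 at 6/11, modulus 6/11.
Branch term (14)*sqrt(1 - ρ/(-10/7)): its argument vanishes at ρ = -10/7, a square-root branch point, modulus 10/7.
The radius of convergence is the smallest modulus among the singular points: 6/11.

The radius of convergence is 6/11.


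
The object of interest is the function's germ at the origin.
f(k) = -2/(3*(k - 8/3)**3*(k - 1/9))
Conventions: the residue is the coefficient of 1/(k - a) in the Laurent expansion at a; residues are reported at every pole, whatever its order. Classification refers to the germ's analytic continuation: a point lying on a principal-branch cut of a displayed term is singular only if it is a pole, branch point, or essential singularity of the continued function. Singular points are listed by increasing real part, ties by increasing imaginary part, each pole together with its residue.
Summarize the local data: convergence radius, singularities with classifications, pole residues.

Denominator factor (k - 1/9): pole of order 1 at 1/9, modulus 1/9.
Denominator factor (k - 8/3)^3: pole of order 3 at 8/3, modulus 8/3.
The radius of convergence is the smallest modulus among the singular points: 1/9.
At the order-1 pole 1/9 set g(k) = (k - (1/9))*f(k) = -2/(3*(k - 8/3)**3).
Simple pole: residue = g(a) at a = 1/9, which is 486/12167.
At the order-3 pole 8/3 set g(k) = (k - (8/3))^3*f(k) = -2/(3*(k - 1/9)).
Order-3 pole: residue = g''(a)/2; g''(8/3) = -972/12167, so the residue is -486/12167.
List the singular points by increasing real part (a conjugate pair: the negative imaginary part first).

Radius of convergence at 0: 1/9.
At 1/9: a pole of order 1; residue 486/12167.
At 8/3: a pole of order 3; residue -486/12167.


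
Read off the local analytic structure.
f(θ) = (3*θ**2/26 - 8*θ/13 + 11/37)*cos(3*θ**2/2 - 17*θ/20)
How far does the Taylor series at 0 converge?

The radius of convergence is infinite.

The factor cos(3*θ**2/2 - 17*θ/20) is entire and contributes no finite singular point.
The polynomial part has no poles.
No finite singular points: the Taylor series at 0 converges everywhere.


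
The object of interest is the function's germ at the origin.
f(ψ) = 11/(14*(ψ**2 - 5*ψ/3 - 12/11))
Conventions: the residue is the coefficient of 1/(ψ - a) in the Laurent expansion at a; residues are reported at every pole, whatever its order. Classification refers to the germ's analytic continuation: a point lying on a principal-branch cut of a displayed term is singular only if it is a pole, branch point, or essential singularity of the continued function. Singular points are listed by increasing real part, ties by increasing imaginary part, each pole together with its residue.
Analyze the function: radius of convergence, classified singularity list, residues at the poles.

Radius of convergence at 0: -5/6 + (1/66)*sqrt(7777).
At 5/6 - (1/66)*sqrt(7777): a pole of order 1; residue -(33/9898)*sqrt(7777).
At 5/6 + (1/66)*sqrt(7777): a pole of order 1; residue (33/9898)*sqrt(7777).

Denominator factor (ψ**2 - 5*ψ/3 - 12/11): discriminant 707/99, real irrational roots 5/6 + (1/66)*sqrt(7777) and 5/6 - (1/66)*sqrt(7777); poles of order 1, moduli 5/6 + (1/66)*sqrt(7777) and -5/6 + (1/66)*sqrt(7777).
The radius of convergence is the smallest modulus among the singular points: -5/6 + (1/66)*sqrt(7777).
The factor ψ**2 - 5*ψ/3 - 12/11 splits as (ψ - a)(ψ - a') with a = 5/6 - (1/66)*sqrt(7777), a' = 5/6 + (1/66)*sqrt(7777). At the order-1 pole a set g(ψ) = (ψ - a)*f(ψ) = [11/14] / (ψ - a').
Simple pole: residue = g(a) at a = 5/6 - (1/66)*sqrt(7777), which is -(33/9898)*sqrt(7777).
The factor ψ**2 - 5*ψ/3 - 12/11 splits as (ψ - a)(ψ - a') with a = 5/6 + (1/66)*sqrt(7777), a' = 5/6 - (1/66)*sqrt(7777). At the order-1 pole a set g(ψ) = (ψ - a)*f(ψ) = [11/14] / (ψ - a').
Simple pole: residue = g(a) at a = 5/6 + (1/66)*sqrt(7777), which is (33/9898)*sqrt(7777).
List the singular points by increasing real part (a conjugate pair: the negative imaginary part first).


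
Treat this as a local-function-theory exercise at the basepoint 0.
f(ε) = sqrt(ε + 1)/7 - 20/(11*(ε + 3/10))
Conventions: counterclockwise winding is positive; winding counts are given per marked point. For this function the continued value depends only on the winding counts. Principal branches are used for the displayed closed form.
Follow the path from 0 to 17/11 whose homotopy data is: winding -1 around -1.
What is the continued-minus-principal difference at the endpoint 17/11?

The rational part is single-valued and drops out of the difference; each branch term changes only by its own monodromy.
(1/7)*sqrt(1 - ε/(-1)): winding -1 is odd, the square root flips sign, contributing -2*(1/7)*sqrt(1 - (17/11)/(-1)) = -2*(1/7)*sqrt(28/11) = -(4/77)*sqrt(77).
Summing the contributions at ε = 17/11 gives -(4/77)*sqrt(77).

Continued minus principal equals -(4/77)*sqrt(77).


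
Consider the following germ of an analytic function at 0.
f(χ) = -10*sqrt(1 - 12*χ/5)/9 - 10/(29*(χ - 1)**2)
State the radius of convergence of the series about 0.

The radius of convergence is 5/12.

Denominator factor (χ - 1)^2: pole of order 2 at 1, modulus 1.
Branch term (-10/9)*sqrt(1 - χ/(5/12)): its argument vanishes at χ = 5/12, a square-root branch point, modulus 5/12.
The radius of convergence is the smallest modulus among the singular points: 5/12.


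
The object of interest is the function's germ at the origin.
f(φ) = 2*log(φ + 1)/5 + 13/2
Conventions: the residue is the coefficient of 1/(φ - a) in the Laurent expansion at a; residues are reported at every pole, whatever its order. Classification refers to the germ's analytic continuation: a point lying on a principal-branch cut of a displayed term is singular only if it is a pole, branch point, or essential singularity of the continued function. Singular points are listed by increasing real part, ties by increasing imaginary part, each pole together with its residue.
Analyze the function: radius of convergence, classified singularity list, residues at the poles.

Branch term (2/5)*log(1 - φ/(-1)): its argument vanishes at φ = -1, a logarithmic branch point, modulus 1.
The radius of convergence is the smallest modulus among the singular points: 1.

Radius of convergence at 0: 1.
At -1: a logarithmic branch point.
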